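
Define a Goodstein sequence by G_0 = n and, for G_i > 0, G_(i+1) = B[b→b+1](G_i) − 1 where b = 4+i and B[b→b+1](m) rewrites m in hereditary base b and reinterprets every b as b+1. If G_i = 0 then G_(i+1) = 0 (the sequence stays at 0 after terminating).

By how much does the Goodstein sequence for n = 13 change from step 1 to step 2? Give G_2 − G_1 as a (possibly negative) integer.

13 —HB4→ 3·4 + 1 —bump→ 3·5 + 1 = 16 —(−1)→ 15
15 —HB5→ 3·5 —bump→ 3·6 = 18 —(−1)→ 17

2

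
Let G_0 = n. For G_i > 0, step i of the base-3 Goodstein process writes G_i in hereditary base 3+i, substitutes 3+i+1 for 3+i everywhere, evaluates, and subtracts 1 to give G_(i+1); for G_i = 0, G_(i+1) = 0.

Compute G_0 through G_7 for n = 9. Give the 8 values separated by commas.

(0) 9|_3 = 3^2 ↦ 4^2|_4 = 16 ⇒ 15
(1) 15|_4 = 3·4 + 3 ↦ 3·5 + 3|_5 = 18 ⇒ 17
(2) 17|_5 = 3·5 + 2 ↦ 3·6 + 2|_6 = 20 ⇒ 19
(3) 19|_6 = 3·6 + 1 ↦ 3·7 + 1|_7 = 22 ⇒ 21
(4) 21|_7 = 3·7 ↦ 3·8|_8 = 24 ⇒ 23
(5) 23|_8 = 2·8 + 7 ↦ 2·9 + 7|_9 = 25 ⇒ 24
(6) 24|_9 = 2·9 + 6 ↦ 2·10 + 6|_10 = 26 ⇒ 25

9, 15, 17, 19, 21, 23, 24, 25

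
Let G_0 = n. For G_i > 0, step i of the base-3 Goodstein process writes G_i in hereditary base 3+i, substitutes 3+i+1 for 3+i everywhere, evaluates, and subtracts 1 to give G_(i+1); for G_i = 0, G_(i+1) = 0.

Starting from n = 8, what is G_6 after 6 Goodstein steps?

(0) 8|_3 = 2·3 + 2 ↦ 2·4 + 2|_4 = 10 ⇒ 9
(1) 9|_4 = 2·4 + 1 ↦ 2·5 + 1|_5 = 11 ⇒ 10
(2) 10|_5 = 2·5 ↦ 2·6|_6 = 12 ⇒ 11
(3) 11|_6 = 6 + 5 ↦ 7 + 5|_7 = 12 ⇒ 11
(4) 11|_7 = 7 + 4 ↦ 8 + 4|_8 = 12 ⇒ 11
(5) 11|_8 = 8 + 3 ↦ 9 + 3|_9 = 12 ⇒ 11
(6) 11|_9 = 9 + 2 ↦ 10 + 2|_10 = 12 ⇒ 11

11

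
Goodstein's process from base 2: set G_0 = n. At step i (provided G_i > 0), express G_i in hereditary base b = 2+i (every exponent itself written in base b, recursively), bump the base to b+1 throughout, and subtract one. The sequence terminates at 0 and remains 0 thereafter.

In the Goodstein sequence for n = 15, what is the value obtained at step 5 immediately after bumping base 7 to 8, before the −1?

150994944

i=0: 15 = 2^(2 + 1) + 2^2 + 2 + 1 (b=2); 2→3: 3^(3 + 1) + 3^3 + 3 + 1 = 112; 112−1 = 111
i=1: 111 = 3^(3 + 1) + 3^3 + 3 (b=3); 3→4: 4^(4 + 1) + 4^4 + 4 = 1284; 1284−1 = 1283
i=2: 1283 = 4^(4 + 1) + 4^4 + 3 (b=4); 4→5: 5^(5 + 1) + 5^5 + 3 = 18753; 18753−1 = 18752
i=3: 18752 = 5^(5 + 1) + 5^5 + 2 (b=5); 5→6: 6^(6 + 1) + 6^6 + 2 = 326594; 326594−1 = 326593
i=4: 326593 = 6^(6 + 1) + 6^6 + 1 (b=6); 6→7: 7^(7 + 1) + 7^7 + 1 = 6588345; 6588345−1 = 6588344
i=5: 6588344 = 7^(7 + 1) + 7^7 (b=7); 7→8: 8^(8 + 1) + 8^8 = 150994944; 150994944−1 = 150994943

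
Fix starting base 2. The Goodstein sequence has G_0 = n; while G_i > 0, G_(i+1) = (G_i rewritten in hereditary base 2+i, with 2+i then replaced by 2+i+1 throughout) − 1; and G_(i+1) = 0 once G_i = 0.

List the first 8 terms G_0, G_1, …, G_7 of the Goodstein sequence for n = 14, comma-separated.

[0] 14 ≡ 2^(2 + 1) + 2^2 + 2 (base 2). Lift 3: 111. −1: 110.
[1] 110 ≡ 3^(3 + 1) + 3^3 + 2 (base 3). Lift 4: 1282. −1: 1281.
[2] 1281 ≡ 4^(4 + 1) + 4^4 + 1 (base 4). Lift 5: 18751. −1: 18750.
[3] 18750 ≡ 5^(5 + 1) + 5^5 (base 5). Lift 6: 326592. −1: 326591.
[4] 326591 ≡ 6^(6 + 1) + 5·6^5 + 5·6^4 + 5·6^3 + 5·6^2 + 5·6 + 5 (base 6). Lift 7: 5862841. −1: 5862840.
[5] 5862840 ≡ 7^(7 + 1) + 5·7^5 + 5·7^4 + 5·7^3 + 5·7^2 + 5·7 + 4 (base 7). Lift 8: 134404972. −1: 134404971.
[6] 134404971 ≡ 8^(8 + 1) + 5·8^5 + 5·8^4 + 5·8^3 + 5·8^2 + 5·8 + 3 (base 8). Lift 9: 3487116549. −1: 3487116548.

14, 110, 1281, 18750, 326591, 5862840, 134404971, 3487116548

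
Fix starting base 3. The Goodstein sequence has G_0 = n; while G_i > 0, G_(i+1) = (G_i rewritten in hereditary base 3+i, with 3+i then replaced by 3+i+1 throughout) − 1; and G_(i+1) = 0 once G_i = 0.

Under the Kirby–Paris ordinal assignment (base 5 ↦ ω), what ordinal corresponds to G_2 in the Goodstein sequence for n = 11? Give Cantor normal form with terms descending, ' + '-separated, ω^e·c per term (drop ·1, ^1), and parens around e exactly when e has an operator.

ω^2

[0] 11 ≡ 3^2 + 2 (base 3). Lift 4: 18. −1: 17.
[1] 17 ≡ 4^2 + 1 (base 4). Lift 5: 26. −1: 25.
[2] 25 ≡ 5^2 (base 5). Lift 6: 36. −1: 35.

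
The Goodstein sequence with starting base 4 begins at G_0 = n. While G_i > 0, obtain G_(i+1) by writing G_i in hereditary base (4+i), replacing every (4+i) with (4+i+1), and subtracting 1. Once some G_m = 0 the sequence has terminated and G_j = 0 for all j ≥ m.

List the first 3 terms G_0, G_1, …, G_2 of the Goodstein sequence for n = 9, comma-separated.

9, 10, 11

base 4: 9 = 2·4 + 1; at 5: 2·5 + 1 = 11; next = 10
base 5: 10 = 2·5; at 6: 2·6 = 12; next = 11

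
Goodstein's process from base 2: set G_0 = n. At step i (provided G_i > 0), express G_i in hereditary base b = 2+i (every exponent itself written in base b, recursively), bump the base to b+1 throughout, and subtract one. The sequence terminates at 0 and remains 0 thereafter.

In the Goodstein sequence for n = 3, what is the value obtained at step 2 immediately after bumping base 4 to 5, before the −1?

3

(0) 3|_2 = 2 + 1 ↦ 3 + 1|_3 = 4 ⇒ 3
(1) 3|_3 = 3 ↦ 4|_4 = 4 ⇒ 3
(2) 3|_4 = 3 ↦ 3|_5 = 3 ⇒ 2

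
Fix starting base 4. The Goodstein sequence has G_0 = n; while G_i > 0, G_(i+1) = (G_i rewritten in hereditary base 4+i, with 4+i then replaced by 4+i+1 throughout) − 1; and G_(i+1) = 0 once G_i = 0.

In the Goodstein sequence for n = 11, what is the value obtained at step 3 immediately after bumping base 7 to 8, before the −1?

16

11 —HB4→ 2·4 + 3 —bump→ 2·5 + 3 = 13 —(−1)→ 12
12 —HB5→ 2·5 + 2 —bump→ 2·6 + 2 = 14 —(−1)→ 13
13 —HB6→ 2·6 + 1 —bump→ 2·7 + 1 = 15 —(−1)→ 14
14 —HB7→ 2·7 —bump→ 2·8 = 16 —(−1)→ 15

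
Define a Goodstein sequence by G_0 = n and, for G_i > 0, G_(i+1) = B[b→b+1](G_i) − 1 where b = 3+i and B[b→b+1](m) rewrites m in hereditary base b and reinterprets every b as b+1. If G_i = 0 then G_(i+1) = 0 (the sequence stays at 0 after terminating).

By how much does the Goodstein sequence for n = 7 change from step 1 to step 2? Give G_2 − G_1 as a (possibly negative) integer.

G_0 = 7. HB_3(7) = 2·3 + 1. Bump = 9. G_1 = 8.
G_1 = 8. HB_4(8) = 2·4. Bump = 10. G_2 = 9.

1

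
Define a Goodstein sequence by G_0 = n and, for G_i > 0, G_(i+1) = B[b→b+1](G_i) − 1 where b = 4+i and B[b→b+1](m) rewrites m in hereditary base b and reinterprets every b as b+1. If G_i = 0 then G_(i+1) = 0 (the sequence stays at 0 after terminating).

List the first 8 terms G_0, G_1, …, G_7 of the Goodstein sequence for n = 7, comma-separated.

(0) 7|_4 = 4 + 3 ↦ 5 + 3|_5 = 8 ⇒ 7
(1) 7|_5 = 5 + 2 ↦ 6 + 2|_6 = 8 ⇒ 7
(2) 7|_6 = 6 + 1 ↦ 7 + 1|_7 = 8 ⇒ 7
(3) 7|_7 = 7 ↦ 8|_8 = 8 ⇒ 7
(4) 7|_8 = 7 ↦ 7|_9 = 7 ⇒ 6
(5) 6|_9 = 6 ↦ 6|_10 = 6 ⇒ 5
(6) 5|_10 = 5 ↦ 5|_11 = 5 ⇒ 4

7, 7, 7, 7, 7, 6, 5, 4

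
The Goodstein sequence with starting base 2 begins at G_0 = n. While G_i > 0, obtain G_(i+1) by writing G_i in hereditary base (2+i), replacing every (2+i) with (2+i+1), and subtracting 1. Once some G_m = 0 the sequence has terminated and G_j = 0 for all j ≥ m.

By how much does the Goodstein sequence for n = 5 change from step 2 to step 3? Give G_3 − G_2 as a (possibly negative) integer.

5 —HB2→ 2^2 + 1 —bump→ 3^3 + 1 = 28 —(−1)→ 27
27 —HB3→ 3^3 —bump→ 4^4 = 256 —(−1)→ 255
255 —HB4→ 3·4^3 + 3·4^2 + 3·4 + 3 —bump→ 3·5^3 + 3·5^2 + 3·5 + 3 = 468 —(−1)→ 467

212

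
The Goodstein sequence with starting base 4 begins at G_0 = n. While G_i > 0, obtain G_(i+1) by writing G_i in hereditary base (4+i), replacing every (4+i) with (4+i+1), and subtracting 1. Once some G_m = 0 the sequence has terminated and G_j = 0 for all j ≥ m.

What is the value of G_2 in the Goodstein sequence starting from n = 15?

19

G_0 = 15. HB_4(15) = 3·4 + 3. Bump = 18. G_1 = 17.
G_1 = 17. HB_5(17) = 3·5 + 2. Bump = 20. G_2 = 19.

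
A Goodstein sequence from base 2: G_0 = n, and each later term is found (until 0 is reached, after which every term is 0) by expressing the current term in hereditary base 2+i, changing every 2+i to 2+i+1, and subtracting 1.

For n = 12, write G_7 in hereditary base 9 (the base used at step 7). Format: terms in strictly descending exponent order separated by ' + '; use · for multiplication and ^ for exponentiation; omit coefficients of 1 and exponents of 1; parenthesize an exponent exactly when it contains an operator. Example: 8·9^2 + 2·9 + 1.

step 0: 12 = 2^(2 + 1) + 2^2; sub 3 for 2: 3^(3 + 1) + 3^3; = 108; G_1 = 108−1 = 107
step 1: 107 = 3^(3 + 1) + 2·3^2 + 2·3 + 2; sub 4 for 3: 4^(4 + 1) + 2·4^2 + 2·4 + 2; = 1066; G_2 = 1066−1 = 1065
step 2: 1065 = 4^(4 + 1) + 2·4^2 + 2·4 + 1; sub 5 for 4: 5^(5 + 1) + 2·5^2 + 2·5 + 1; = 15686; G_3 = 15686−1 = 15685
step 3: 15685 = 5^(5 + 1) + 2·5^2 + 2·5; sub 6 for 5: 6^(6 + 1) + 2·6^2 + 2·6; = 280020; G_4 = 280020−1 = 280019
step 4: 280019 = 6^(6 + 1) + 2·6^2 + 6 + 5; sub 7 for 6: 7^(7 + 1) + 2·7^2 + 7 + 5; = 5764911; G_5 = 5764911−1 = 5764910
step 5: 5764910 = 7^(7 + 1) + 2·7^2 + 7 + 4; sub 8 for 7: 8^(8 + 1) + 2·8^2 + 8 + 4; = 134217868; G_6 = 134217868−1 = 134217867
step 6: 134217867 = 8^(8 + 1) + 2·8^2 + 8 + 3; sub 9 for 8: 9^(9 + 1) + 2·9^2 + 9 + 3; = 3486784575; G_7 = 3486784575−1 = 3486784574
step 7: 3486784574 = 9^(9 + 1) + 2·9^2 + 9 + 2; sub 10 for 9: 10^(10 + 1) + 2·10^2 + 10 + 2; = 100000000212; G_8 = 100000000212−1 = 100000000211

9^(9 + 1) + 2·9^2 + 9 + 2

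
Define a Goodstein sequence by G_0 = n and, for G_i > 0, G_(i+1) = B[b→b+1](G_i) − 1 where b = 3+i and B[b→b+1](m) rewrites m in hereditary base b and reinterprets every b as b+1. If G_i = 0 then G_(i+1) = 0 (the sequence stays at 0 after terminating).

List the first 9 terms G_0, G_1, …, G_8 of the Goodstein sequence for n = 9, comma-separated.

9, 15, 17, 19, 21, 23, 24, 25, 26

G_0 = 9. HB_3(9) = 3^2. Bump = 16. G_1 = 15.
G_1 = 15. HB_4(15) = 3·4 + 3. Bump = 18. G_2 = 17.
G_2 = 17. HB_5(17) = 3·5 + 2. Bump = 20. G_3 = 19.
G_3 = 19. HB_6(19) = 3·6 + 1. Bump = 22. G_4 = 21.
G_4 = 21. HB_7(21) = 3·7. Bump = 24. G_5 = 23.
G_5 = 23. HB_8(23) = 2·8 + 7. Bump = 25. G_6 = 24.
G_6 = 24. HB_9(24) = 2·9 + 6. Bump = 26. G_7 = 25.
G_7 = 25. HB_10(25) = 2·10 + 5. Bump = 27. G_8 = 26.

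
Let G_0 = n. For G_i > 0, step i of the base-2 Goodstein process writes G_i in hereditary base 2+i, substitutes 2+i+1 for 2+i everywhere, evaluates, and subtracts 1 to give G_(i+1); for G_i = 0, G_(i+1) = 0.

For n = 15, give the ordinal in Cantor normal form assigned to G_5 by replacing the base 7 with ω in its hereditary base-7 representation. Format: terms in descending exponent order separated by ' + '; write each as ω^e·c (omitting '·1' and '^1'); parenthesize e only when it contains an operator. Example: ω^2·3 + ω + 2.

[0] 15 ≡ 2^(2 + 1) + 2^2 + 2 + 1 (base 2). Lift 3: 112. −1: 111.
[1] 111 ≡ 3^(3 + 1) + 3^3 + 3 (base 3). Lift 4: 1284. −1: 1283.
[2] 1283 ≡ 4^(4 + 1) + 4^4 + 3 (base 4). Lift 5: 18753. −1: 18752.
[3] 18752 ≡ 5^(5 + 1) + 5^5 + 2 (base 5). Lift 6: 326594. −1: 326593.
[4] 326593 ≡ 6^(6 + 1) + 6^6 + 1 (base 6). Lift 7: 6588345. −1: 6588344.
[5] 6588344 ≡ 7^(7 + 1) + 7^7 (base 7). Lift 8: 150994944. −1: 150994943.

ω^(ω + 1) + ω^ω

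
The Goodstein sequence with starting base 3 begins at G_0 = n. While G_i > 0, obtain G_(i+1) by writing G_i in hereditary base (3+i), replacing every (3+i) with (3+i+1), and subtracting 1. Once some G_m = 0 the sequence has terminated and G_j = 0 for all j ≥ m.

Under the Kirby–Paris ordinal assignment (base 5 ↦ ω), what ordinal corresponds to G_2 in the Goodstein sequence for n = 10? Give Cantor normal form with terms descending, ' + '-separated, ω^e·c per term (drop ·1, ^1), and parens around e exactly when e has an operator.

G_0=10  [base 3] 3^2 + 1  →[3↦4]→  4^2 + 1 = 17  −1 ⇒ G_1=16
G_1=16  [base 4] 4^2  →[4↦5]→  5^2 = 25  −1 ⇒ G_2=24

ω·4 + 4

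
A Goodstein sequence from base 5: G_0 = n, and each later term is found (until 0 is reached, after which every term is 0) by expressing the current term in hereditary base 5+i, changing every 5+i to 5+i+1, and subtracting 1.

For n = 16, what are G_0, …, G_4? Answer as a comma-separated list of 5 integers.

16, 18, 20, 21, 22

base 5: 16 = 3·5 + 1; at 6: 3·6 + 1 = 19; next = 18
base 6: 18 = 3·6; at 7: 3·7 = 21; next = 20
base 7: 20 = 2·7 + 6; at 8: 2·8 + 6 = 22; next = 21
base 8: 21 = 2·8 + 5; at 9: 2·9 + 5 = 23; next = 22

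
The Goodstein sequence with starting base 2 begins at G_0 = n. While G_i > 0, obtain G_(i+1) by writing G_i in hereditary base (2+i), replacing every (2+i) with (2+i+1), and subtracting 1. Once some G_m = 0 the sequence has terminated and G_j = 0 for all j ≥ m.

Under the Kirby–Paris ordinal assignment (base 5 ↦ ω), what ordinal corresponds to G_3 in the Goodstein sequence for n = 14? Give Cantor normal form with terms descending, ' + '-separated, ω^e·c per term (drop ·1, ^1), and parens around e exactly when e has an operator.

step 0: 14 = 2^(2 + 1) + 2^2 + 2; sub 3 for 2: 3^(3 + 1) + 3^3 + 3; = 111; G_1 = 111−1 = 110
step 1: 110 = 3^(3 + 1) + 3^3 + 2; sub 4 for 3: 4^(4 + 1) + 4^4 + 2; = 1282; G_2 = 1282−1 = 1281
step 2: 1281 = 4^(4 + 1) + 4^4 + 1; sub 5 for 4: 5^(5 + 1) + 5^5 + 1; = 18751; G_3 = 18751−1 = 18750
step 3: 18750 = 5^(5 + 1) + 5^5; sub 6 for 5: 6^(6 + 1) + 6^6; = 326592; G_4 = 326592−1 = 326591

ω^(ω + 1) + ω^ω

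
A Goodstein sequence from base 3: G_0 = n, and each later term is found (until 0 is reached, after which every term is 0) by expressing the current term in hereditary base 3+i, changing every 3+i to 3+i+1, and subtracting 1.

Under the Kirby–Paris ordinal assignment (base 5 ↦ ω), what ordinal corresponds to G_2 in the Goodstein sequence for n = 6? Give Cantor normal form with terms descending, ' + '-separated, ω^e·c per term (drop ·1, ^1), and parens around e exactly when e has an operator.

ω + 2

G_0=6  [base 3] 2·3  →[3↦4]→  2·4 = 8  −1 ⇒ G_1=7
G_1=7  [base 4] 4 + 3  →[4↦5]→  5 + 3 = 8  −1 ⇒ G_2=7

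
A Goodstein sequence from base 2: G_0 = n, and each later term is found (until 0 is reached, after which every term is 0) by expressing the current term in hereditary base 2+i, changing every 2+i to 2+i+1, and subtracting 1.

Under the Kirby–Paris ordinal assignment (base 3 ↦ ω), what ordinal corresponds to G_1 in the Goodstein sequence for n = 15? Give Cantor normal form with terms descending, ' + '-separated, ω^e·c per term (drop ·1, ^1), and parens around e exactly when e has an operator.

i=0: 15 = 2^(2 + 1) + 2^2 + 2 + 1 (b=2); 2→3: 3^(3 + 1) + 3^3 + 3 + 1 = 112; 112−1 = 111
i=1: 111 = 3^(3 + 1) + 3^3 + 3 (b=3); 3→4: 4^(4 + 1) + 4^4 + 4 = 1284; 1284−1 = 1283

ω^(ω + 1) + ω^ω + ω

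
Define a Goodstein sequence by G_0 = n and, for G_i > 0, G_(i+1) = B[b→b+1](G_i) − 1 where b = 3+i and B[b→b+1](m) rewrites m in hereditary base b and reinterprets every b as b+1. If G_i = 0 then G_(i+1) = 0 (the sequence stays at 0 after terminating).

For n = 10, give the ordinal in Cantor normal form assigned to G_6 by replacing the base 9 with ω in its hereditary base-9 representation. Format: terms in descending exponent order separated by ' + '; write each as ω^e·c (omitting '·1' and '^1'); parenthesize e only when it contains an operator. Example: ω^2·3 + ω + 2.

ω·4

G_0 = 10. HB_3(10) = 3^2 + 1. Bump = 17. G_1 = 16.
G_1 = 16. HB_4(16) = 4^2. Bump = 25. G_2 = 24.
G_2 = 24. HB_5(24) = 4·5 + 4. Bump = 28. G_3 = 27.
G_3 = 27. HB_6(27) = 4·6 + 3. Bump = 31. G_4 = 30.
G_4 = 30. HB_7(30) = 4·7 + 2. Bump = 34. G_5 = 33.
G_5 = 33. HB_8(33) = 4·8 + 1. Bump = 37. G_6 = 36.
G_6 = 36. HB_9(36) = 4·9. Bump = 40. G_7 = 39.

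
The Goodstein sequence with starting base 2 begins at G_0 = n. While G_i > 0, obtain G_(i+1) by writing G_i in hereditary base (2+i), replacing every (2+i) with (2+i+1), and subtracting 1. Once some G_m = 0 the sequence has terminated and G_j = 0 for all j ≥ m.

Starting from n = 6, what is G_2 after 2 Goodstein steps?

257

i=0: 6 = 2^2 + 2 (b=2); 2→3: 3^3 + 3 = 30; 30−1 = 29
i=1: 29 = 3^3 + 2 (b=3); 3→4: 4^4 + 2 = 258; 258−1 = 257
i=2: 257 = 4^4 + 1 (b=4); 4→5: 5^5 + 1 = 3126; 3126−1 = 3125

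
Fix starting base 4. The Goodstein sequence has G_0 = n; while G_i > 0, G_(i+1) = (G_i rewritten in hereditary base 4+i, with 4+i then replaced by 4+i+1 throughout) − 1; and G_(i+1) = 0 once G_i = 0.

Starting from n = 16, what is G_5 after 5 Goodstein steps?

16 —HB4→ 4^2 —bump→ 5^2 = 25 —(−1)→ 24
24 —HB5→ 4·5 + 4 —bump→ 4·6 + 4 = 28 —(−1)→ 27
27 —HB6→ 4·6 + 3 —bump→ 4·7 + 3 = 31 —(−1)→ 30
30 —HB7→ 4·7 + 2 —bump→ 4·8 + 2 = 34 —(−1)→ 33
33 —HB8→ 4·8 + 1 —bump→ 4·9 + 1 = 37 —(−1)→ 36
36 —HB9→ 4·9 —bump→ 4·10 = 40 —(−1)→ 39

36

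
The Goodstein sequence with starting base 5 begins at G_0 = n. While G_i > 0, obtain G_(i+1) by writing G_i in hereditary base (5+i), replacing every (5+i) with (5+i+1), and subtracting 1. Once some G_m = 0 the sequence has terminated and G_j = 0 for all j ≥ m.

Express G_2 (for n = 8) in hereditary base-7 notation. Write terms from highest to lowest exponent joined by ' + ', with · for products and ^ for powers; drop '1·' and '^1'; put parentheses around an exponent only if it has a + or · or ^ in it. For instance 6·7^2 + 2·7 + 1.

G_0 = 8. HB_5(8) = 5 + 3. Bump = 9. G_1 = 8.
G_1 = 8. HB_6(8) = 6 + 2. Bump = 9. G_2 = 8.

7 + 1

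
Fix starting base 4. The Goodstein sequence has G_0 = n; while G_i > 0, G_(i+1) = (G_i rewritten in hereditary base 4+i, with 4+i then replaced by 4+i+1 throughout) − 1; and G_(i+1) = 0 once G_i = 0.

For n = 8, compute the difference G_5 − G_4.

[0] 8 ≡ 2·4 (base 4). Lift 5: 10. −1: 9.
[1] 9 ≡ 5 + 4 (base 5). Lift 6: 10. −1: 9.
[2] 9 ≡ 6 + 3 (base 6). Lift 7: 10. −1: 9.
[3] 9 ≡ 7 + 2 (base 7). Lift 8: 10. −1: 9.
[4] 9 ≡ 8 + 1 (base 8). Lift 9: 10. −1: 9.

0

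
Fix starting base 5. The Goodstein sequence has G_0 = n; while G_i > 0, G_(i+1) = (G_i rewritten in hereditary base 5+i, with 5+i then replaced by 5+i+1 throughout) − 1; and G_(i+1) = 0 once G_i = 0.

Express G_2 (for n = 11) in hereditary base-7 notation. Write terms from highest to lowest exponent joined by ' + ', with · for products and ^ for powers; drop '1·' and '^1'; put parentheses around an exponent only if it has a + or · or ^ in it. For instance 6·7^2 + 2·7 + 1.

7 + 6

step 0: 11 = 2·5 + 1; sub 6 for 5: 2·6 + 1; = 13; G_1 = 13−1 = 12
step 1: 12 = 2·6; sub 7 for 6: 2·7; = 14; G_2 = 14−1 = 13
step 2: 13 = 7 + 6; sub 8 for 7: 8 + 6; = 14; G_3 = 14−1 = 13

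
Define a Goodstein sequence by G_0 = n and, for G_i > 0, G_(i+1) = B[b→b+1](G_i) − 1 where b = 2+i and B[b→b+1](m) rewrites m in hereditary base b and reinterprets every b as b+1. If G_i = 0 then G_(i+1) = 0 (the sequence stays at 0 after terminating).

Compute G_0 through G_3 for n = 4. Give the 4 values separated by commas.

base 2: 4 = 2^2; at 3: 3^3 = 27; next = 26
base 3: 26 = 2·3^2 + 2·3 + 2; at 4: 2·4^2 + 2·4 + 2 = 42; next = 41
base 4: 41 = 2·4^2 + 2·4 + 1; at 5: 2·5^2 + 2·5 + 1 = 61; next = 60

4, 26, 41, 60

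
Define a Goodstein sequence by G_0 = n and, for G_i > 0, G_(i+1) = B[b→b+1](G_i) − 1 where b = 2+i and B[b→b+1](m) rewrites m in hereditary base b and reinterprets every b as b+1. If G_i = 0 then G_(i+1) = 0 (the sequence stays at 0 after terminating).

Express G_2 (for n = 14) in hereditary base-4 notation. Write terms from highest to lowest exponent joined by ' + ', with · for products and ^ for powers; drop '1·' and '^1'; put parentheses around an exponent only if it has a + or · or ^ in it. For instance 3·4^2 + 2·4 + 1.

G_0 = 14. HB_2(14) = 2^(2 + 1) + 2^2 + 2. Bump = 111. G_1 = 110.
G_1 = 110. HB_3(110) = 3^(3 + 1) + 3^3 + 2. Bump = 1282. G_2 = 1281.

4^(4 + 1) + 4^4 + 1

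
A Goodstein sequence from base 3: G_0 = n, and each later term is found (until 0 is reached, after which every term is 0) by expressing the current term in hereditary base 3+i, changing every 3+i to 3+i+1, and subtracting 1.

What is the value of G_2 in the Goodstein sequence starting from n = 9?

G_0 = 9. HB_3(9) = 3^2. Bump = 16. G_1 = 15.
G_1 = 15. HB_4(15) = 3·4 + 3. Bump = 18. G_2 = 17.
G_2 = 17. HB_5(17) = 3·5 + 2. Bump = 20. G_3 = 19.

17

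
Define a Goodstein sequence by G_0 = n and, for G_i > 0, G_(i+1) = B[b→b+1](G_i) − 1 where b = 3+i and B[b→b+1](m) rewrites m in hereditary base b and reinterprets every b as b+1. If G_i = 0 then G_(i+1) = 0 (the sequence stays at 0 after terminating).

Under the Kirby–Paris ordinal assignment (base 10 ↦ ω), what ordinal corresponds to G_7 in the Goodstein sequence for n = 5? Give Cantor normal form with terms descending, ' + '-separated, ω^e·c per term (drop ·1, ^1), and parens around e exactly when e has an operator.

step 0: 5 = 3 + 2; sub 4 for 3: 4 + 2; = 6; G_1 = 6−1 = 5
step 1: 5 = 4 + 1; sub 5 for 4: 5 + 1; = 6; G_2 = 6−1 = 5
step 2: 5 = 5; sub 6 for 5: 6; = 6; G_3 = 6−1 = 5
step 3: 5 = 5; sub 7 for 6: 5; = 5; G_4 = 5−1 = 4
step 4: 4 = 4; sub 8 for 7: 4; = 4; G_5 = 4−1 = 3
step 5: 3 = 3; sub 9 for 8: 3; = 3; G_6 = 3−1 = 2
step 6: 2 = 2; sub 10 for 9: 2; = 2; G_7 = 2−1 = 1
step 7: 1 = 1; sub 11 for 10: 1; = 1; G_8 = 1−1 = 0

1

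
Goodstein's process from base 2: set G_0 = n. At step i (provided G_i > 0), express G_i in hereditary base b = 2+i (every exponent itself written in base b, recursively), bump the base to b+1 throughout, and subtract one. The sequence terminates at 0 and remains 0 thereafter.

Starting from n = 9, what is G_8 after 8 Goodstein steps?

30000003325

step 0: 9 = 2^(2 + 1) + 1; sub 3 for 2: 3^(3 + 1) + 1; = 82; G_1 = 82−1 = 81
step 1: 81 = 3^(3 + 1); sub 4 for 3: 4^(4 + 1); = 1024; G_2 = 1024−1 = 1023
step 2: 1023 = 3·4^4 + 3·4^3 + 3·4^2 + 3·4 + 3; sub 5 for 4: 3·5^5 + 3·5^3 + 3·5^2 + 3·5 + 3; = 9843; G_3 = 9843−1 = 9842
step 3: 9842 = 3·5^5 + 3·5^3 + 3·5^2 + 3·5 + 2; sub 6 for 5: 3·6^6 + 3·6^3 + 3·6^2 + 3·6 + 2; = 140744; G_4 = 140744−1 = 140743
step 4: 140743 = 3·6^6 + 3·6^3 + 3·6^2 + 3·6 + 1; sub 7 for 6: 3·7^7 + 3·7^3 + 3·7^2 + 3·7 + 1; = 2471827; G_5 = 2471827−1 = 2471826
step 5: 2471826 = 3·7^7 + 3·7^3 + 3·7^2 + 3·7; sub 8 for 7: 3·8^8 + 3·8^3 + 3·8^2 + 3·8; = 50333400; G_6 = 50333400−1 = 50333399
step 6: 50333399 = 3·8^8 + 3·8^3 + 3·8^2 + 2·8 + 7; sub 9 for 8: 3·9^9 + 3·9^3 + 3·9^2 + 2·9 + 7; = 1162263922; G_7 = 1162263922−1 = 1162263921
step 7: 1162263921 = 3·9^9 + 3·9^3 + 3·9^2 + 2·9 + 6; sub 10 for 9: 3·10^10 + 3·10^3 + 3·10^2 + 2·10 + 6; = 30000003326; G_8 = 30000003326−1 = 30000003325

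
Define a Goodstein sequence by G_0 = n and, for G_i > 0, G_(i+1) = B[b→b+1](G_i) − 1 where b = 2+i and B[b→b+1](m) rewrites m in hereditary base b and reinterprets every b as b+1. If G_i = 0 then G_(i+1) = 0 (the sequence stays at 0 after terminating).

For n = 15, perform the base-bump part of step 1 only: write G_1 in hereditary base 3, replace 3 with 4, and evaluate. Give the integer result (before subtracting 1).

1284

[0] 15 ≡ 2^(2 + 1) + 2^2 + 2 + 1 (base 2). Lift 3: 112. −1: 111.
[1] 111 ≡ 3^(3 + 1) + 3^3 + 3 (base 3). Lift 4: 1284. −1: 1283.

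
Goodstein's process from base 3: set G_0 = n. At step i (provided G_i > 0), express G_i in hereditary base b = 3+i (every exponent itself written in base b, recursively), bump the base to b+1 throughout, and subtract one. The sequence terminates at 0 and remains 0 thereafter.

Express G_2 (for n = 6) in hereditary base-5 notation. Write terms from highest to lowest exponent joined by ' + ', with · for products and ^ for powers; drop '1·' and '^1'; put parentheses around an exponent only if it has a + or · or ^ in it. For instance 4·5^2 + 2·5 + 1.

5 + 2

G_0=6  [base 3] 2·3  →[3↦4]→  2·4 = 8  −1 ⇒ G_1=7
G_1=7  [base 4] 4 + 3  →[4↦5]→  5 + 3 = 8  −1 ⇒ G_2=7
G_2=7  [base 5] 5 + 2  →[5↦6]→  6 + 2 = 8  −1 ⇒ G_3=7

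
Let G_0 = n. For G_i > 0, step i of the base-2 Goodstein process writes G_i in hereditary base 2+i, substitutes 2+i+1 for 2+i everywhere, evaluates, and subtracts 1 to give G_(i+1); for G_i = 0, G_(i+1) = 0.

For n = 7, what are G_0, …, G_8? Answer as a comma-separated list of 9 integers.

i=0: 7 = 2^2 + 2 + 1 (b=2); 2→3: 3^3 + 3 + 1 = 31; 31−1 = 30
i=1: 30 = 3^3 + 3 (b=3); 3→4: 4^4 + 4 = 260; 260−1 = 259
i=2: 259 = 4^4 + 3 (b=4); 4→5: 5^5 + 3 = 3128; 3128−1 = 3127
i=3: 3127 = 5^5 + 2 (b=5); 5→6: 6^6 + 2 = 46658; 46658−1 = 46657
i=4: 46657 = 6^6 + 1 (b=6); 6→7: 7^7 + 1 = 823544; 823544−1 = 823543
i=5: 823543 = 7^7 (b=7); 7→8: 8^8 = 16777216; 16777216−1 = 16777215
i=6: 16777215 = 7·8^7 + 7·8^6 + 7·8^5 + 7·8^4 + 7·8^3 + 7·8^2 + 7·8 + 7 (b=8); 8→9: 7·9^7 + 7·9^6 + 7·9^5 + 7·9^4 + 7·9^3 + 7·9^2 + 7·9 + 7 = 37665880; 37665880−1 = 37665879
i=7: 37665879 = 7·9^7 + 7·9^6 + 7·9^5 + 7·9^4 + 7·9^3 + 7·9^2 + 7·9 + 6 (b=9); 9→10: 7·10^7 + 7·10^6 + 7·10^5 + 7·10^4 + 7·10^3 + 7·10^2 + 7·10 + 6 = 77777776; 77777776−1 = 77777775

7, 30, 259, 3127, 46657, 823543, 16777215, 37665879, 77777775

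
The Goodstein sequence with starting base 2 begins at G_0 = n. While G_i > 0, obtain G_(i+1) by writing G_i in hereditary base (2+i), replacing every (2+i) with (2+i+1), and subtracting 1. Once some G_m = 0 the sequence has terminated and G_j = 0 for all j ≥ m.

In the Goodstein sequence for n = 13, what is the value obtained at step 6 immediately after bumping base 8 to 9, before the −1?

G_0 = 13. HB_2(13) = 2^(2 + 1) + 2^2 + 1. Bump = 109. G_1 = 108.
G_1 = 108. HB_3(108) = 3^(3 + 1) + 3^3. Bump = 1280. G_2 = 1279.
G_2 = 1279. HB_4(1279) = 4^(4 + 1) + 3·4^3 + 3·4^2 + 3·4 + 3. Bump = 16093. G_3 = 16092.
G_3 = 16092. HB_5(16092) = 5^(5 + 1) + 3·5^3 + 3·5^2 + 3·5 + 2. Bump = 280712. G_4 = 280711.
G_4 = 280711. HB_6(280711) = 6^(6 + 1) + 3·6^3 + 3·6^2 + 3·6 + 1. Bump = 5765999. G_5 = 5765998.
G_5 = 5765998. HB_7(5765998) = 7^(7 + 1) + 3·7^3 + 3·7^2 + 3·7. Bump = 134219480. G_6 = 134219479.
G_6 = 134219479. HB_8(134219479) = 8^(8 + 1) + 3·8^3 + 3·8^2 + 2·8 + 7. Bump = 3486786856. G_7 = 3486786855.

3486786856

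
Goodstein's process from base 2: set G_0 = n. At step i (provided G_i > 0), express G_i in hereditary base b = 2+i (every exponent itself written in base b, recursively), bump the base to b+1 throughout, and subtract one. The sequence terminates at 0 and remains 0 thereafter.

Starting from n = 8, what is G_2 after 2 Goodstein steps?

553

base 2: 8 = 2^(2 + 1); at 3: 3^(3 + 1) = 81; next = 80
base 3: 80 = 2·3^3 + 2·3^2 + 2·3 + 2; at 4: 2·4^4 + 2·4^2 + 2·4 + 2 = 554; next = 553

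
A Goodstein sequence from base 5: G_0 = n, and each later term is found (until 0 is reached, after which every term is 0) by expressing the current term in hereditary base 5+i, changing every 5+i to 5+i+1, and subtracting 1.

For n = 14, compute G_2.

i=0: 14 = 2·5 + 4 (b=5); 5→6: 2·6 + 4 = 16; 16−1 = 15
i=1: 15 = 2·6 + 3 (b=6); 6→7: 2·7 + 3 = 17; 17−1 = 16

16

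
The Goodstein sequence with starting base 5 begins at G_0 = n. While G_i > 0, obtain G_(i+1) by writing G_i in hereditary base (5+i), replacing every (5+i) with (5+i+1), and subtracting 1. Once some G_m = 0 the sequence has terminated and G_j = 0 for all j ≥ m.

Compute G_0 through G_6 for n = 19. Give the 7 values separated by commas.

19, 21, 23, 25, 27, 29, 30

i=0: 19 = 3·5 + 4 (b=5); 5→6: 3·6 + 4 = 22; 22−1 = 21
i=1: 21 = 3·6 + 3 (b=6); 6→7: 3·7 + 3 = 24; 24−1 = 23
i=2: 23 = 3·7 + 2 (b=7); 7→8: 3·8 + 2 = 26; 26−1 = 25
i=3: 25 = 3·8 + 1 (b=8); 8→9: 3·9 + 1 = 28; 28−1 = 27
i=4: 27 = 3·9 (b=9); 9→10: 3·10 = 30; 30−1 = 29
i=5: 29 = 2·10 + 9 (b=10); 10→11: 2·11 + 9 = 31; 31−1 = 30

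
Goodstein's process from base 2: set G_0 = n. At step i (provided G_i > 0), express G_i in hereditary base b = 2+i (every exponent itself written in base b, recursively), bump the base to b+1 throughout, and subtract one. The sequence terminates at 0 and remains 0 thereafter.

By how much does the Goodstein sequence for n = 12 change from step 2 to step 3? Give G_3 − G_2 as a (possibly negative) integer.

12 —HB2→ 2^(2 + 1) + 2^2 —bump→ 3^(3 + 1) + 3^3 = 108 —(−1)→ 107
107 —HB3→ 3^(3 + 1) + 2·3^2 + 2·3 + 2 —bump→ 4^(4 + 1) + 2·4^2 + 2·4 + 2 = 1066 —(−1)→ 1065
1065 —HB4→ 4^(4 + 1) + 2·4^2 + 2·4 + 1 —bump→ 5^(5 + 1) + 2·5^2 + 2·5 + 1 = 15686 —(−1)→ 15685

14620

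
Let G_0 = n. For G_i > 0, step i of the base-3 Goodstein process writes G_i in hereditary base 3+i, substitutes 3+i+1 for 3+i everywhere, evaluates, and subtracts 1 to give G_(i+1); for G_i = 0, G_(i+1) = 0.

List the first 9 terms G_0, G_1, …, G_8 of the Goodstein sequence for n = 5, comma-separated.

(0) 5|_3 = 3 + 2 ↦ 4 + 2|_4 = 6 ⇒ 5
(1) 5|_4 = 4 + 1 ↦ 5 + 1|_5 = 6 ⇒ 5
(2) 5|_5 = 5 ↦ 6|_6 = 6 ⇒ 5
(3) 5|_6 = 5 ↦ 5|_7 = 5 ⇒ 4
(4) 4|_7 = 4 ↦ 4|_8 = 4 ⇒ 3
(5) 3|_8 = 3 ↦ 3|_9 = 3 ⇒ 2
(6) 2|_9 = 2 ↦ 2|_10 = 2 ⇒ 1
(7) 1|_10 = 1 ↦ 1|_11 = 1 ⇒ 0

5, 5, 5, 5, 4, 3, 2, 1, 0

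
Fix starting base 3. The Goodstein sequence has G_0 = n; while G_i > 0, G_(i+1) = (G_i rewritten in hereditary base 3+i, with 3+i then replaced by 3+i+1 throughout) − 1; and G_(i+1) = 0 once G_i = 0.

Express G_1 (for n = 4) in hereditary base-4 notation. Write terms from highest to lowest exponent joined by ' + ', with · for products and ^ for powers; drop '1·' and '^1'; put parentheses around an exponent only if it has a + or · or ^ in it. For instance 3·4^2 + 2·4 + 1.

4 —HB3→ 3 + 1 —bump→ 4 + 1 = 5 —(−1)→ 4
4 —HB4→ 4 —bump→ 5 = 5 —(−1)→ 4

4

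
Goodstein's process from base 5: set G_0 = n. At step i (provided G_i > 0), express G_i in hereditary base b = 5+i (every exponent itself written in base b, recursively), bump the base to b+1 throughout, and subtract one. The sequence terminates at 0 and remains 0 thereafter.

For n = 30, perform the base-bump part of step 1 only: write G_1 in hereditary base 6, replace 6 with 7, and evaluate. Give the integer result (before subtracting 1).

54

30 —HB5→ 5^2 + 5 —bump→ 6^2 + 6 = 42 —(−1)→ 41
41 —HB6→ 6^2 + 5 —bump→ 7^2 + 5 = 54 —(−1)→ 53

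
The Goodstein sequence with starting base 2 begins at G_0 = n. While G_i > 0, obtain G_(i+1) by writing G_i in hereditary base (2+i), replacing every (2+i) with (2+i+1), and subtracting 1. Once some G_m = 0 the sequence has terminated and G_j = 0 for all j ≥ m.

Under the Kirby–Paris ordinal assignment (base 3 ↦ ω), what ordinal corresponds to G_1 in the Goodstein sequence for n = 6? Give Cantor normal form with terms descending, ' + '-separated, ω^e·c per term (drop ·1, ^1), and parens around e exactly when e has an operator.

base 2: 6 = 2^2 + 2; at 3: 3^3 + 3 = 30; next = 29
base 3: 29 = 3^3 + 2; at 4: 4^4 + 2 = 258; next = 257

ω^ω + 2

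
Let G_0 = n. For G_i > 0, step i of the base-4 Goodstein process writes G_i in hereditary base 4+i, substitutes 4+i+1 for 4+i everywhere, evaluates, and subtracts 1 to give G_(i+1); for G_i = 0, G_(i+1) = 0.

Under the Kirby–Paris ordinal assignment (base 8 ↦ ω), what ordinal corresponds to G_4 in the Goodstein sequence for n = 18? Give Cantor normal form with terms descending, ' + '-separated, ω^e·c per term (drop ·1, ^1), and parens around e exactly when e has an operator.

ω·6 + 5

18 —HB4→ 4^2 + 2 —bump→ 5^2 + 2 = 27 —(−1)→ 26
26 —HB5→ 5^2 + 1 —bump→ 6^2 + 1 = 37 —(−1)→ 36
36 —HB6→ 6^2 —bump→ 7^2 = 49 —(−1)→ 48
48 —HB7→ 6·7 + 6 —bump→ 6·8 + 6 = 54 —(−1)→ 53
53 —HB8→ 6·8 + 5 —bump→ 6·9 + 5 = 59 —(−1)→ 58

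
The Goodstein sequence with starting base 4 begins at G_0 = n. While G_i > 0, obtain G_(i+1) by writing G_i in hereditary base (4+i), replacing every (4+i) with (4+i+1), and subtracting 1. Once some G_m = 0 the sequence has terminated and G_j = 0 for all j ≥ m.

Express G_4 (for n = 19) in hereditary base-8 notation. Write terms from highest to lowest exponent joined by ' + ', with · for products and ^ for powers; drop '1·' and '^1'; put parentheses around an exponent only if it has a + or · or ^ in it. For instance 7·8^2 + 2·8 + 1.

step 0: 19 = 4^2 + 3; sub 5 for 4: 5^2 + 3; = 28; G_1 = 28−1 = 27
step 1: 27 = 5^2 + 2; sub 6 for 5: 6^2 + 2; = 38; G_2 = 38−1 = 37
step 2: 37 = 6^2 + 1; sub 7 for 6: 7^2 + 1; = 50; G_3 = 50−1 = 49
step 3: 49 = 7^2; sub 8 for 7: 8^2; = 64; G_4 = 64−1 = 63
step 4: 63 = 7·8 + 7; sub 9 for 8: 7·9 + 7; = 70; G_5 = 70−1 = 69

7·8 + 7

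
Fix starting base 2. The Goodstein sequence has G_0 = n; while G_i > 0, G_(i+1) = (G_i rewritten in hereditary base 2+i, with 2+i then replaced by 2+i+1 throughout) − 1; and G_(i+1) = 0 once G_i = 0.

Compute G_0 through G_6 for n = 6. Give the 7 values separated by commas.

step 0: 6 = 2^2 + 2; sub 3 for 2: 3^3 + 3; = 30; G_1 = 30−1 = 29
step 1: 29 = 3^3 + 2; sub 4 for 3: 4^4 + 2; = 258; G_2 = 258−1 = 257
step 2: 257 = 4^4 + 1; sub 5 for 4: 5^5 + 1; = 3126; G_3 = 3126−1 = 3125
step 3: 3125 = 5^5; sub 6 for 5: 6^6; = 46656; G_4 = 46656−1 = 46655
step 4: 46655 = 5·6^5 + 5·6^4 + 5·6^3 + 5·6^2 + 5·6 + 5; sub 7 for 6: 5·7^5 + 5·7^4 + 5·7^3 + 5·7^2 + 5·7 + 5; = 98040; G_5 = 98040−1 = 98039
step 5: 98039 = 5·7^5 + 5·7^4 + 5·7^3 + 5·7^2 + 5·7 + 4; sub 8 for 7: 5·8^5 + 5·8^4 + 5·8^3 + 5·8^2 + 5·8 + 4; = 187244; G_6 = 187244−1 = 187243

6, 29, 257, 3125, 46655, 98039, 187243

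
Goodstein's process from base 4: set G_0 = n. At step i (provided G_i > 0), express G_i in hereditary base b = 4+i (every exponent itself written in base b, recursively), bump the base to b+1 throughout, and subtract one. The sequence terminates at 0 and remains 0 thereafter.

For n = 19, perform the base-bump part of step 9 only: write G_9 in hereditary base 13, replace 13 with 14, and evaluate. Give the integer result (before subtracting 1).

G_0=19  [base 4] 4^2 + 3  →[4↦5]→  5^2 + 3 = 28  −1 ⇒ G_1=27
G_1=27  [base 5] 5^2 + 2  →[5↦6]→  6^2 + 2 = 38  −1 ⇒ G_2=37
G_2=37  [base 6] 6^2 + 1  →[6↦7]→  7^2 + 1 = 50  −1 ⇒ G_3=49
G_3=49  [base 7] 7^2  →[7↦8]→  8^2 = 64  −1 ⇒ G_4=63
G_4=63  [base 8] 7·8 + 7  →[8↦9]→  7·9 + 7 = 70  −1 ⇒ G_5=69
G_5=69  [base 9] 7·9 + 6  →[9↦10]→  7·10 + 6 = 76  −1 ⇒ G_6=75
G_6=75  [base 10] 7·10 + 5  →[10↦11]→  7·11 + 5 = 82  −1 ⇒ G_7=81
G_7=81  [base 11] 7·11 + 4  →[11↦12]→  7·12 + 4 = 88  −1 ⇒ G_8=87
G_8=87  [base 12] 7·12 + 3  →[12↦13]→  7·13 + 3 = 94  −1 ⇒ G_9=93

100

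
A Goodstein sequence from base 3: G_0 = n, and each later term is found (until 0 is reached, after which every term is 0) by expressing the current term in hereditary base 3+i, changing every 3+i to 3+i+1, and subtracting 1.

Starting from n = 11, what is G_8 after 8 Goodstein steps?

[0] 11 ≡ 3^2 + 2 (base 3). Lift 4: 18. −1: 17.
[1] 17 ≡ 4^2 + 1 (base 4). Lift 5: 26. −1: 25.
[2] 25 ≡ 5^2 (base 5). Lift 6: 36. −1: 35.
[3] 35 ≡ 5·6 + 5 (base 6). Lift 7: 40. −1: 39.
[4] 39 ≡ 5·7 + 4 (base 7). Lift 8: 44. −1: 43.
[5] 43 ≡ 5·8 + 3 (base 8). Lift 9: 48. −1: 47.
[6] 47 ≡ 5·9 + 2 (base 9). Lift 10: 52. −1: 51.
[7] 51 ≡ 5·10 + 1 (base 10). Lift 11: 56. −1: 55.
[8] 55 ≡ 5·11 (base 11). Lift 12: 60. −1: 59.

55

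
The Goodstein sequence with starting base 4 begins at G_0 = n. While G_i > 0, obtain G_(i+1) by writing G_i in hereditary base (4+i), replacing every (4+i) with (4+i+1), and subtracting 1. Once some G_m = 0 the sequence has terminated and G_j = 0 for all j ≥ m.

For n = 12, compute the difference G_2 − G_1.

i=0: 12 = 3·4 (b=4); 4→5: 3·5 = 15; 15−1 = 14
i=1: 14 = 2·5 + 4 (b=5); 5→6: 2·6 + 4 = 16; 16−1 = 15

1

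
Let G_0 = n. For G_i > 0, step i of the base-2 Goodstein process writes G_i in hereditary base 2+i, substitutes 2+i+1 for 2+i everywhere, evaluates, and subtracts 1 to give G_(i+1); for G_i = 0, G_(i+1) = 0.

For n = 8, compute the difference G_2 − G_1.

473

[0] 8 ≡ 2^(2 + 1) (base 2). Lift 3: 81. −1: 80.
[1] 80 ≡ 2·3^3 + 2·3^2 + 2·3 + 2 (base 3). Lift 4: 554. −1: 553.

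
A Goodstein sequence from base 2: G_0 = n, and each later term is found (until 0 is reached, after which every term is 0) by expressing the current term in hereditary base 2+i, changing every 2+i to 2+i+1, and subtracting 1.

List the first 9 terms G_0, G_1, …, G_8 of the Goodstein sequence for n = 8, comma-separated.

8, 80, 553, 6310, 93395, 1647195, 33554571, 774841151, 20000000211

base 2: 8 = 2^(2 + 1); at 3: 3^(3 + 1) = 81; next = 80
base 3: 80 = 2·3^3 + 2·3^2 + 2·3 + 2; at 4: 2·4^4 + 2·4^2 + 2·4 + 2 = 554; next = 553
base 4: 553 = 2·4^4 + 2·4^2 + 2·4 + 1; at 5: 2·5^5 + 2·5^2 + 2·5 + 1 = 6311; next = 6310
base 5: 6310 = 2·5^5 + 2·5^2 + 2·5; at 6: 2·6^6 + 2·6^2 + 2·6 = 93396; next = 93395
base 6: 93395 = 2·6^6 + 2·6^2 + 6 + 5; at 7: 2·7^7 + 2·7^2 + 7 + 5 = 1647196; next = 1647195
base 7: 1647195 = 2·7^7 + 2·7^2 + 7 + 4; at 8: 2·8^8 + 2·8^2 + 8 + 4 = 33554572; next = 33554571
base 8: 33554571 = 2·8^8 + 2·8^2 + 8 + 3; at 9: 2·9^9 + 2·9^2 + 9 + 3 = 774841152; next = 774841151
base 9: 774841151 = 2·9^9 + 2·9^2 + 9 + 2; at 10: 2·10^10 + 2·10^2 + 10 + 2 = 20000000212; next = 20000000211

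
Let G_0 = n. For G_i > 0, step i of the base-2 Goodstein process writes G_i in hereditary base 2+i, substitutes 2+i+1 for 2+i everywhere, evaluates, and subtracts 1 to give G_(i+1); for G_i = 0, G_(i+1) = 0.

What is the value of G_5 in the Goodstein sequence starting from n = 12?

12 —HB2→ 2^(2 + 1) + 2^2 —bump→ 3^(3 + 1) + 3^3 = 108 —(−1)→ 107
107 —HB3→ 3^(3 + 1) + 2·3^2 + 2·3 + 2 —bump→ 4^(4 + 1) + 2·4^2 + 2·4 + 2 = 1066 —(−1)→ 1065
1065 —HB4→ 4^(4 + 1) + 2·4^2 + 2·4 + 1 —bump→ 5^(5 + 1) + 2·5^2 + 2·5 + 1 = 15686 —(−1)→ 15685
15685 —HB5→ 5^(5 + 1) + 2·5^2 + 2·5 —bump→ 6^(6 + 1) + 2·6^2 + 2·6 = 280020 —(−1)→ 280019
280019 —HB6→ 6^(6 + 1) + 2·6^2 + 6 + 5 —bump→ 7^(7 + 1) + 2·7^2 + 7 + 5 = 5764911 —(−1)→ 5764910
5764910 —HB7→ 7^(7 + 1) + 2·7^2 + 7 + 4 —bump→ 8^(8 + 1) + 2·8^2 + 8 + 4 = 134217868 —(−1)→ 134217867

5764910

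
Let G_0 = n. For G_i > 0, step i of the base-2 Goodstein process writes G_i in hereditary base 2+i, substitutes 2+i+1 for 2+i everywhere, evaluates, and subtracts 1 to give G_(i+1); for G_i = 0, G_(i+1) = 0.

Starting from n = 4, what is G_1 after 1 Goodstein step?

26

i=0: 4 = 2^2 (b=2); 2→3: 3^3 = 27; 27−1 = 26
i=1: 26 = 2·3^2 + 2·3 + 2 (b=3); 3→4: 2·4^2 + 2·4 + 2 = 42; 42−1 = 41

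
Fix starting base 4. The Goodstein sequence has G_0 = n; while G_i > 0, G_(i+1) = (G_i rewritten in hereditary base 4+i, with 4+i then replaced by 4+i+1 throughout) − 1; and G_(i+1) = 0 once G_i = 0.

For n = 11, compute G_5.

G_0 = 11. HB_4(11) = 2·4 + 3. Bump = 13. G_1 = 12.
G_1 = 12. HB_5(12) = 2·5 + 2. Bump = 14. G_2 = 13.
G_2 = 13. HB_6(13) = 2·6 + 1. Bump = 15. G_3 = 14.
G_3 = 14. HB_7(14) = 2·7. Bump = 16. G_4 = 15.
G_4 = 15. HB_8(15) = 8 + 7. Bump = 16. G_5 = 15.
G_5 = 15. HB_9(15) = 9 + 6. Bump = 16. G_6 = 15.

15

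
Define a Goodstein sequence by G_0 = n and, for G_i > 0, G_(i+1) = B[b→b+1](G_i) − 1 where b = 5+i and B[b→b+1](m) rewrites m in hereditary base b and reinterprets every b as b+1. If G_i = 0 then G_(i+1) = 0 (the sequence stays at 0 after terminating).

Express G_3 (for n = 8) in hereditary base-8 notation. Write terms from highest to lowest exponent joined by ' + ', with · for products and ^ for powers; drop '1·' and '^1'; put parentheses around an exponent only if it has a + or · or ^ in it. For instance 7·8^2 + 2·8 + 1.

8

G_0 = 8. HB_5(8) = 5 + 3. Bump = 9. G_1 = 8.
G_1 = 8. HB_6(8) = 6 + 2. Bump = 9. G_2 = 8.
G_2 = 8. HB_7(8) = 7 + 1. Bump = 9. G_3 = 8.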